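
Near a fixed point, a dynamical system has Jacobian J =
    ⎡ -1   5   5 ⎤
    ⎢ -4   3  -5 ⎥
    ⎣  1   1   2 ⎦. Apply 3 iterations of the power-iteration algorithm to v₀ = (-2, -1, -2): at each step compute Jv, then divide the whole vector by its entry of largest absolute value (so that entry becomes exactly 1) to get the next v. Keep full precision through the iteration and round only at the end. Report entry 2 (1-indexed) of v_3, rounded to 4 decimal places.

0.4461

Jv0 = (-13.00000, 15.00000, -7.00000); divide by 15.00000 → v1 = (-0.86667, 1.00000, -0.46667)
Jv1 = (3.53333, 8.80000, -0.80000); divide by 8.80000 → v2 = (0.40152, 1.00000, -0.09091)
Jv2 = (4.14394, 1.84848, 1.21970); divide by 4.14394 → v3 = (1.00000, 0.44607, 0.29433)
Requested entry of v3: 244/547 = 0.4461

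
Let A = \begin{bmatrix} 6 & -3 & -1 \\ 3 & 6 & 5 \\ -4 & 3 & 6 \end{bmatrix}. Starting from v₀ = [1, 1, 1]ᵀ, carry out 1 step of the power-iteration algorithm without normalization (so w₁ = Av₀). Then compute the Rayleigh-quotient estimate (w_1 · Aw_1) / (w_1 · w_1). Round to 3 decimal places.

8.267

w1 = Av₀ = (6·1 + (-3)·1 + (-1)·1; 3·1 + 6·1 + 5·1; (-4)·1 + 3·1 + 6·1) = (2, 14, 5)
Aw1 = (-35, 115, 64)
w1·Aw1 = 2·(-35) + 14·115 + 5·64 = 1860; w1·w1 = 2·2 + 14·14 + 5·5 = 225
λ ≈ 1860/225 = 8.267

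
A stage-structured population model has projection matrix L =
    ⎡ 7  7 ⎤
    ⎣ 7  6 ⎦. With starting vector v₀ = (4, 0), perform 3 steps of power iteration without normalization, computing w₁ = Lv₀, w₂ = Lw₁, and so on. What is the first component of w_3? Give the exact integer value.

w1 = Lv₀ = (7·4 + 7·0; 7·4 + 6·0) = (28, 28)
w2 = Lw1 = (7·28 + 7·28; 7·28 + 6·28) = (392, 364)
w3 = Lw2 = (5292, 4928)
The requested component of w3 is 5292.

5292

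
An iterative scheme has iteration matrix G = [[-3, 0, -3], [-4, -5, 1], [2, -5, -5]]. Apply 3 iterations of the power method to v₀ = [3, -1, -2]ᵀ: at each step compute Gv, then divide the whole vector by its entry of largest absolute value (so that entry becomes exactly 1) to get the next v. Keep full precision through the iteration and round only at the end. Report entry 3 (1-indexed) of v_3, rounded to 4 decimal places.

Gv0 = (-3.00000, -9.00000, 21.00000); divide by 21.00000 → v1 = (-0.14286, -0.42857, 1.00000)
Gv1 = (-2.57143, 3.71429, -3.14286); divide by 3.71429 → v2 = (-0.69231, 1.00000, -0.84615)
Gv2 = (4.61538, -3.07692, -2.15385); divide by 4.61538 → v3 = (1.00000, -0.66667, -0.46667)
Requested entry of v3: -168/360 = -0.4667

-0.4667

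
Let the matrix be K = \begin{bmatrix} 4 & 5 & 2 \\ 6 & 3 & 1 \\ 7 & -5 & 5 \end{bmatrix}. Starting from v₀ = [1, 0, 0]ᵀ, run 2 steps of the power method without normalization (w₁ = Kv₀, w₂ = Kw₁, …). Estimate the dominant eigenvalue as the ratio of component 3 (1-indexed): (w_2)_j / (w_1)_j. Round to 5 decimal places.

w1 = Kv₀ = (4·1 + 5·0 + 2·0; 6·1 + 3·0 + 1·0; 7·1 + (-5)·0 + 5·0) = (4, 6, 7)
w2 = Kw1 = (4·4 + 5·6 + 2·7; 6·4 + 3·6 + 1·7; 7·4 + (-5)·6 + 5·7) = (60, 49, 33)
Ratio at component: 33 / 7 = 4.71429

λ ≈ 4.71429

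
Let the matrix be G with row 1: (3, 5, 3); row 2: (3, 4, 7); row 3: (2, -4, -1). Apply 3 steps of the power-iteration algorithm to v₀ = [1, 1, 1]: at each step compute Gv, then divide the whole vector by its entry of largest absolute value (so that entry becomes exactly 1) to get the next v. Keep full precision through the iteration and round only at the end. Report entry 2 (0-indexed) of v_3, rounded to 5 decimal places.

-0.10019

Gv0 = (11.000000, 14.000000, -3.000000); divide by 14.000000 → v1 = (0.785714, 1.000000, -0.214286)
Gv1 = (6.714286, 4.857143, -2.214286); divide by 6.714286 → v2 = (1.000000, 0.723404, -0.329787)
Gv2 = (5.627660, 3.585106, -0.563830); divide by 5.627660 → v3 = (1.000000, 0.637051, -0.100189)
Requested entry of v3: -53/529 = -0.10019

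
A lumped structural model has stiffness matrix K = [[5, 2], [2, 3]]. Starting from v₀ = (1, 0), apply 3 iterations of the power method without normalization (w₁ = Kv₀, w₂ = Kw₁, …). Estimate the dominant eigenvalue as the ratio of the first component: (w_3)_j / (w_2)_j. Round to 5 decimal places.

w1 = Kv₀ = (5·1 + 2·0; 2·1 + 3·0) = (5, 2)
w2 = Kw1 = (5·5 + 2·2; 2·5 + 3·2) = (29, 16)
w3 = Kw2 = (177, 106)
Ratio at component: 177 / 29 = 6.10345

λ ≈ 6.10345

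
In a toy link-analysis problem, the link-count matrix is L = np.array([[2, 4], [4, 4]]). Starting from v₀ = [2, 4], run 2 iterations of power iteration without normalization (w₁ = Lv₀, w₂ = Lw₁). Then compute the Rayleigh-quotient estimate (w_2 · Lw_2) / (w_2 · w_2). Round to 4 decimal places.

w1 = Lv₀ = (20, 24)
w2 = Lw1 = (136, 176)
Lw2 = (976, 1248)
w2·Lw2 = 136·976 + 176·1248 = 352384; w2·w2 = 136·136 + 176·176 = 49472
λ ≈ 352384/49472 = 7.1229

7.1229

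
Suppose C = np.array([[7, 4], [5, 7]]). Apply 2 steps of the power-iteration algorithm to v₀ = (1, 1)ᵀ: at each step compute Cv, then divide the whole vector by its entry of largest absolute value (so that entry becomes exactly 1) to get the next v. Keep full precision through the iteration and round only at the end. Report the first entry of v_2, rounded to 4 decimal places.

0.8993

Cv0 = (11.00000, 12.00000); divide by 12.00000 → v1 = (0.91667, 1.00000)
Cv1 = (10.41667, 11.58333); divide by 11.58333 → v2 = (0.89928, 1.00000)
Requested entry of v2: 125/139 = 0.8993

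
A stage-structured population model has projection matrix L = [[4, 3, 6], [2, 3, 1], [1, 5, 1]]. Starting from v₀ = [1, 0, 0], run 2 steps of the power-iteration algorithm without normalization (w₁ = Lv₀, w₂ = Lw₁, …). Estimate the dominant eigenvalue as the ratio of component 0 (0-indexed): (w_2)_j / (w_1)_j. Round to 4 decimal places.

λ ≈ 7.0000

w1 = Lv₀ = (4·1 + 3·0 + 6·0; 2·1 + 3·0 + 1·0; 1·1 + 5·0 + 1·0) = (4, 2, 1)
w2 = Lw1 = (4·4 + 3·2 + 6·1; 2·4 + 3·2 + 1·1; 1·4 + 5·2 + 1·1) = (28, 15, 15)
Ratio at component: 28 / 4 = 7.0000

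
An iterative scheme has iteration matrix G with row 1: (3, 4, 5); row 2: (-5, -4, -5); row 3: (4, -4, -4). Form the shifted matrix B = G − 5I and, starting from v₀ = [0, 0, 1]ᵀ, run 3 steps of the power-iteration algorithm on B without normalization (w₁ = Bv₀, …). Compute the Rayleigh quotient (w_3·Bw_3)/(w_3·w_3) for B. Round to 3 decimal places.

B = G − 5I has rows (-2, 4, 5); (-5, -9, -5); (4, -4, -9)
w1 = Bv₀ = (5, -5, -9)
w2 = Bw1 = (-75, 65, 121)
w3 = Bw2 = (1015, -815, -1649)
Bw3 = (-13535, 10505, 22161)
w3·Bw3 = -58843089; w3·w3 = 4413651; μ ≈ -58843089/4413651 = -13.332

μ ≈ -13.332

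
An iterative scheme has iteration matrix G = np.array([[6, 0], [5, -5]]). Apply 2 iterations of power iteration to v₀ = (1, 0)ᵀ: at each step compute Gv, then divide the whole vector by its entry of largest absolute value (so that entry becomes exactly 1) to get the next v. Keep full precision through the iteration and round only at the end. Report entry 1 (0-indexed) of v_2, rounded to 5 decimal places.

0.13889

Gv0 = (6.000000, 5.000000); divide by 6.000000 → v1 = (1.000000, 0.833333)
Gv1 = (6.000000, 0.833333); divide by 6.000000 → v2 = (1.000000, 0.138889)
Requested entry of v2: 5/36 = 0.13889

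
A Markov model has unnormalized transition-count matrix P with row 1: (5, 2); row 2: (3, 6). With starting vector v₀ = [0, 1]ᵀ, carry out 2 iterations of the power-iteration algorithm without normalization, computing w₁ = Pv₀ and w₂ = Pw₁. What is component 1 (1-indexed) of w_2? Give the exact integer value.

22

w1 = Pv₀ = (2, 6)
w2 = Pw1 = (22, 42)
The requested component of w2 is 22.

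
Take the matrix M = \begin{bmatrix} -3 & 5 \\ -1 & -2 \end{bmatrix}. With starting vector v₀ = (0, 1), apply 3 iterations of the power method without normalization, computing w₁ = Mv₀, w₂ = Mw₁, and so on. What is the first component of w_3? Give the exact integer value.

70

w1 = Mv₀ = (5, -2)
w2 = Mw1 = (-25, -1)
w3 = Mw2 = (70, 27)
The requested component of w3 is 70.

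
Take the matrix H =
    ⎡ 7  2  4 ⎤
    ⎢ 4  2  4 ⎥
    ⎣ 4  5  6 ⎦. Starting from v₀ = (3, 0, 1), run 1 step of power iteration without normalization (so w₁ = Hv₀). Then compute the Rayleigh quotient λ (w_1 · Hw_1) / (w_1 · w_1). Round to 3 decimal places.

w1 = Hv₀ = (7·3 + 2·0 + 4·1; 4·3 + 2·0 + 4·1; 4·3 + 5·0 + 6·1) = (25, 16, 18)
Hw1 = (279, 204, 288)
w1·Hw1 = 25·279 + 16·204 + 18·288 = 15423; w1·w1 = 25·25 + 16·16 + 18·18 = 1205
λ ≈ 15423/1205 = 12.799

λ ≈ 12.799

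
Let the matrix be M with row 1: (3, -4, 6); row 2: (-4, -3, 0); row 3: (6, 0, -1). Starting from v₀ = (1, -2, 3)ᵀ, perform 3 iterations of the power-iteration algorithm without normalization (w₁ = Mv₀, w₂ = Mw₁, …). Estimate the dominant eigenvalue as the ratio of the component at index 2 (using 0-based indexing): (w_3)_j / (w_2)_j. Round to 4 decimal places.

2.4035

w1 = Mv₀ = (3·1 + (-4)·(-2) + 6·3; (-4)·1 + (-3)·(-2) + 0·3; 6·1 + 0·(-2) + (-1)·3) = (29, 2, 3)
w2 = Mw1 = (3·29 + (-4)·2 + 6·3; (-4)·29 + (-3)·2 + 0·3; 6·29 + 0·2 + (-1)·3) = (97, -122, 171)
w3 = Mw2 = (1805, -22, 411)
Ratio at component: 411 / 171 = 2.4035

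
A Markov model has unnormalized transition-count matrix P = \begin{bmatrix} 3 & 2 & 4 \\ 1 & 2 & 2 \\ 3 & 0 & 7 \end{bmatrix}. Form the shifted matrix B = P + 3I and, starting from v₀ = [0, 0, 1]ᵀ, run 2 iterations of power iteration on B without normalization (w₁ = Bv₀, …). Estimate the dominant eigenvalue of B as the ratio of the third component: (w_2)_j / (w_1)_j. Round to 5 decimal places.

11.20000

B = P + 3I has rows (6, 2, 4); (1, 5, 2); (3, 0, 10)
w1 = Bv₀ = (4, 2, 10)
w2 = Bw1 = (68, 34, 112)
Ratio: 112/10 = 11.20000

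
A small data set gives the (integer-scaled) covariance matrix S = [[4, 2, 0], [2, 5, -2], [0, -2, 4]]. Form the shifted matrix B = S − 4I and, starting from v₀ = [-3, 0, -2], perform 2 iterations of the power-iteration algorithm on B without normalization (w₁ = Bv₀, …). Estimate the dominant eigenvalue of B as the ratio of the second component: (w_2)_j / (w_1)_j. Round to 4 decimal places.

1.0000

B = S − 4I has rows (0, 2, 0); (2, 1, -2); (0, -2, 0)
w1 = Bv₀ = (0·(-3) + 2·0 + 0·(-2); 2·(-3) + 1·0 + (-2)·(-2); 0·(-3) + (-2)·0 + 0·(-2)) = (0, -2, 0)
w2 = Bw1 = (0·0 + 2·(-2) + 0·0; 2·0 + 1·(-2) + (-2)·0; 0·0 + (-2)·(-2) + 0·0) = (-4, -2, 4)
Ratio: -2/-2 = 1.0000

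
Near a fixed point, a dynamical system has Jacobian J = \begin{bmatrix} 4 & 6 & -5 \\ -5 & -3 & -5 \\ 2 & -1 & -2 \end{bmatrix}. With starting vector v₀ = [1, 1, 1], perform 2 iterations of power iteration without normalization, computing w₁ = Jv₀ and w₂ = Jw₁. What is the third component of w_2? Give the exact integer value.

w1 = Jv₀ = (5, -13, -1)
w2 = Jw1 = (-53, 19, 25)
The requested component of w2 is 25.

25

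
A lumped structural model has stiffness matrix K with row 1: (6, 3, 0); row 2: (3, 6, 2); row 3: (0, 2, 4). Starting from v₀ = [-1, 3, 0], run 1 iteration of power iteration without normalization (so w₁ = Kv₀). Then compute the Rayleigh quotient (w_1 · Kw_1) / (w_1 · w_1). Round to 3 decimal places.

w1 = Kv₀ = (3, 15, 6)
Kw1 = (63, 111, 54)
w1·Kw1 = 3·63 + 15·111 + 6·54 = 2178; w1·w1 = 3·3 + 15·15 + 6·6 = 270
λ ≈ 2178/270 = 8.067

λ ≈ 8.067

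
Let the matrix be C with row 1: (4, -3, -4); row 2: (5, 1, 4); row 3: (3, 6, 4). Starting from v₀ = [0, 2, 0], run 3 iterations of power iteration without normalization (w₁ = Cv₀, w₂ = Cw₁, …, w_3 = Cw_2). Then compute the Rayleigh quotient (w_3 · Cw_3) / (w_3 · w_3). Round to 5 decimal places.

w1 = Cv₀ = (4·0 + (-3)·2 + (-4)·0; 5·0 + 1·2 + 4·0; 3·0 + 6·2 + 4·0) = (-6, 2, 12)
w2 = Cw1 = (4·(-6) + (-3)·2 + (-4)·12; 5·(-6) + 1·2 + 4·12; 3·(-6) + 6·2 + 4·12) = (-78, 20, 42)
w3 = Cw2 = (-540, -202, 54)
Cw3 = (-1770, -2686, -2616)
w3·Cw3 = (-540)·(-1770) + (-202)·(-2686) + 54·(-2616) = 1357108; w3·w3 = (-540)·(-540) + (-202)·(-202) + 54·54 = 335320
λ ≈ 1357108/335320 = 4.04720

4.04720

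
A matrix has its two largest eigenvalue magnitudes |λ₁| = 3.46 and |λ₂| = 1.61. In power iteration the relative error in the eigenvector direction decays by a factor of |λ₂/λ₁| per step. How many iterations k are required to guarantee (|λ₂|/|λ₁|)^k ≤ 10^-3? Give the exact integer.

|λ₂/λ₁| = 1.61/3.46 = 0.46532
Need k ≥ ln(10^-3) / ln(0.46532) = -6.9078 / -0.7650 ≈ 9.029
Smallest integer k satisfying the bound: 10

10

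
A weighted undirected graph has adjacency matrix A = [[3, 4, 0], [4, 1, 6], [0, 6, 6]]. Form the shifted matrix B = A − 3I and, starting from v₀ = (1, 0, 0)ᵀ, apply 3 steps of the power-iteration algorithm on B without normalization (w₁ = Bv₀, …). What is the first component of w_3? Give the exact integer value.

B = A − 3I has rows (0, 4, 0); (4, -2, 6); (0, 6, 3)
w1 = Bv₀ = (0, 4, 0)
w2 = Bw1 = (16, -8, 24)
w3 = Bw2 = (-32, 224, 24)
Requested component of w3: -32

-32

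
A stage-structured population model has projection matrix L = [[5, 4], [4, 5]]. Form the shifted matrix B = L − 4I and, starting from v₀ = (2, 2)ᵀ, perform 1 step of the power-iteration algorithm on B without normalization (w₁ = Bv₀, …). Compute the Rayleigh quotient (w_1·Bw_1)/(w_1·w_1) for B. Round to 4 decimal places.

5.0000

B = L − 4I has rows (1, 4); (4, 1)
w1 = Bv₀ = (1·2 + 4·2; 4·2 + 1·2) = (10, 10)
Bw1 = (50, 50)
w1·Bw1 = 1000; w1·w1 = 200; μ ≈ 1000/200 = 5.0000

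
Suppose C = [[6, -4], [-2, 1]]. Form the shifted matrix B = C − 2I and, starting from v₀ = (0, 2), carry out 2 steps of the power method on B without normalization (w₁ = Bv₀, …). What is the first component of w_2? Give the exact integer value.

B = C − 2I has rows (4, -4); (-2, -1)
w1 = Bv₀ = (4·0 + (-4)·2; (-2)·0 + (-1)·2) = (-8, -2)
w2 = Bw1 = (4·(-8) + (-4)·(-2); (-2)·(-8) + (-1)·(-2)) = (-24, 18)
Requested component of w2: -24

-24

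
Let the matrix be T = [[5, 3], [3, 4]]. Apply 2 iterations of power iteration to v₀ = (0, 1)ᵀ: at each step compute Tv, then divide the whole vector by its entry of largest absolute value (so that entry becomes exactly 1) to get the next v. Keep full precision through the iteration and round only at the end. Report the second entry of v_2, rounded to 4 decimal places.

Tv0 = (3.00000, 4.00000); divide by 4.00000 → v1 = (0.75000, 1.00000)
Tv1 = (6.75000, 6.25000); divide by 6.75000 → v2 = (1.00000, 0.92593)
Requested entry of v2: 25/27 = 0.9259

0.9259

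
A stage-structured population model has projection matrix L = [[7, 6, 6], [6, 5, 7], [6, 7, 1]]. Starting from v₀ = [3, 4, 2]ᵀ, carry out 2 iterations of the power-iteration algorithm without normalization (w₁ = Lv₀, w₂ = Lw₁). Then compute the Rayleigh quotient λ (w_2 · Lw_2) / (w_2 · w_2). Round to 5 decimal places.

w1 = Lv₀ = (57, 52, 48)
w2 = Lw1 = (999, 938, 754)
Lw2 = (17145, 15962, 13314)
w2·Lw2 = 999·17145 + 938·15962 + 754·13314 = 42138967; w2·w2 = 999·999 + 938·938 + 754·754 = 2446361
λ ≈ 42138967/2446361 = 17.22516

17.22516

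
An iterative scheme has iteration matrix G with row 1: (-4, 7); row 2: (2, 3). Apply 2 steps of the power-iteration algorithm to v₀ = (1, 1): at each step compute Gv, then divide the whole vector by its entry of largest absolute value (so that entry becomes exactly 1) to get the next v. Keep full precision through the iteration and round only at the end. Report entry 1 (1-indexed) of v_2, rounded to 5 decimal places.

Gv0 = (3.000000, 5.000000); divide by 5.000000 → v1 = (0.600000, 1.000000)
Gv1 = (4.600000, 4.200000); divide by 4.600000 → v2 = (1.000000, 0.913043)
Requested entry of v2: 23/23 = 1.00000

1.00000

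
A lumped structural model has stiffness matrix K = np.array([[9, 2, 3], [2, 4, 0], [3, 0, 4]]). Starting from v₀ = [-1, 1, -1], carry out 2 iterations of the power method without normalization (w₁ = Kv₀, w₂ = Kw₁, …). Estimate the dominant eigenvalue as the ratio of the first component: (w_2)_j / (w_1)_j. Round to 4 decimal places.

λ ≈ 10.7000

w1 = Kv₀ = (9·(-1) + 2·1 + 3·(-1); 2·(-1) + 4·1 + 0·(-1); 3·(-1) + 0·1 + 4·(-1)) = (-10, 2, -7)
w2 = Kw1 = (9·(-10) + 2·2 + 3·(-7); 2·(-10) + 4·2 + 0·(-7); 3·(-10) + 0·2 + 4·(-7)) = (-107, -12, -58)
Ratio at component: -107 / -10 = 10.7000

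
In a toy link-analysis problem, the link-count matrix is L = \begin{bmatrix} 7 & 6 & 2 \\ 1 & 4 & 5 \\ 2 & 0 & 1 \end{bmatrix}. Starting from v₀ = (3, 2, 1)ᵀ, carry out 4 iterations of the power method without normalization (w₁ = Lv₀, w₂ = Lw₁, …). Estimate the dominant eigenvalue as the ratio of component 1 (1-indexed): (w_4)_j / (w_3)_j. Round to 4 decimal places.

w1 = Lv₀ = (7·3 + 6·2 + 2·1; 1·3 + 4·2 + 5·1; 2·3 + 0·2 + 1·1) = (35, 16, 7)
w2 = Lw1 = (7·35 + 6·16 + 2·7; 1·35 + 4·16 + 5·7; 2·35 + 0·16 + 1·7) = (355, 134, 77)
w3 = Lw2 = (3443, 1276, 787)
w4 = Lw3 = (33331, 12482, 7673)
Ratio at component: 33331 / 3443 = 9.6808

9.6808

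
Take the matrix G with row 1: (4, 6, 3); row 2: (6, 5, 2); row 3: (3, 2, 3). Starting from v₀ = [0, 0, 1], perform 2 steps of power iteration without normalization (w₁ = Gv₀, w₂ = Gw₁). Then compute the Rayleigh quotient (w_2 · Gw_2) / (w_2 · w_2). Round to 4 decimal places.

11.8725

w1 = Gv₀ = (3, 2, 3)
w2 = Gw1 = (33, 34, 22)
Gw2 = (402, 412, 233)
w2·Gw2 = 33·402 + 34·412 + 22·233 = 32400; w2·w2 = 33·33 + 34·34 + 22·22 = 2729
λ ≈ 32400/2729 = 11.8725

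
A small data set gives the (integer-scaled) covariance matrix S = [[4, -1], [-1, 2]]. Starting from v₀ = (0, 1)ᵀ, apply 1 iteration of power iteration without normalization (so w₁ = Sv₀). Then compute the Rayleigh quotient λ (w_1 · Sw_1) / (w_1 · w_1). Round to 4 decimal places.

λ ≈ 3.2000

w1 = Sv₀ = (4·0 + (-1)·1; (-1)·0 + 2·1) = (-1, 2)
Sw1 = (-6, 5)
w1·Sw1 = (-1)·(-6) + 2·5 = 16; w1·w1 = (-1)·(-1) + 2·2 = 5
λ ≈ 16/5 = 3.2000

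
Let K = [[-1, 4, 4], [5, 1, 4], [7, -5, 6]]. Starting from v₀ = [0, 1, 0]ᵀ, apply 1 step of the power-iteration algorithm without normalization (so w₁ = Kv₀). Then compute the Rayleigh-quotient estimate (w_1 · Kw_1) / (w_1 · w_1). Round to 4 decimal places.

-1.0476

w1 = Kv₀ = (4, 1, -5)
Kw1 = (-20, 1, -7)
w1·Kw1 = 4·(-20) + 1·1 + (-5)·(-7) = -44; w1·w1 = 4·4 + 1·1 + (-5)·(-5) = 42
λ ≈ -44/42 = -1.0476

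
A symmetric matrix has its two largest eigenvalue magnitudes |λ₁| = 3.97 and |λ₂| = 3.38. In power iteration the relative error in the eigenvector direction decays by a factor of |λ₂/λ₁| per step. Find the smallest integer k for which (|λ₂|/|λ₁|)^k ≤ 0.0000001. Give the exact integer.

101

|λ₂/λ₁| = 3.38/3.97 = 0.85139
Need k ≥ ln(0.0000001) / ln(0.85139) = -16.1181 / -0.1609 ≈ 100.181
Smallest integer k satisfying the bound: 101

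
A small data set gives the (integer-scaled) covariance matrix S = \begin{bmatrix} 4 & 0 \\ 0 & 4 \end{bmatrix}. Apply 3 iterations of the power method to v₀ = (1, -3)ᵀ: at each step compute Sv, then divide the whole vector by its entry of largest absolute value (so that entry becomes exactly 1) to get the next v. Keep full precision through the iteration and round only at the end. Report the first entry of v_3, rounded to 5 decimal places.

Sv0 = (4.000000, -12.000000); divide by -12.000000 → v1 = (-0.333333, 1.000000)
Sv1 = (-1.333333, 4.000000); divide by 4.000000 → v2 = (-0.333333, 1.000000)
Sv2 = (-1.333333, 4.000000); divide by 4.000000 → v3 = (-0.333333, 1.000000)
Requested entry of v3: 64/-192 = -0.33333

-0.33333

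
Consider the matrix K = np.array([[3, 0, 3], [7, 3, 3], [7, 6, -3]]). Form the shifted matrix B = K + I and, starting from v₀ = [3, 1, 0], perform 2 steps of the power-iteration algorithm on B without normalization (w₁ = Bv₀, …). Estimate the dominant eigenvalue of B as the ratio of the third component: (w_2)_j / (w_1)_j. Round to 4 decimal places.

B = K + I has rows (4, 0, 3); (7, 4, 3); (7, 6, -2)
w1 = Bv₀ = (4·3 + 0·1 + 3·0; 7·3 + 4·1 + 3·0; 7·3 + 6·1 + (-2)·0) = (12, 25, 27)
w2 = Bw1 = (4·12 + 0·25 + 3·27; 7·12 + 4·25 + 3·27; 7·12 + 6·25 + (-2)·27) = (129, 265, 180)
Ratio: 180/27 = 6.6667

μ ≈ 6.6667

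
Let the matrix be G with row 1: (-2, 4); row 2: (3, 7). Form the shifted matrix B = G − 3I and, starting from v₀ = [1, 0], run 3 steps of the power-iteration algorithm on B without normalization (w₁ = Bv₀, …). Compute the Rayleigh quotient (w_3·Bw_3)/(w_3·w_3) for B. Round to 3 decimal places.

B = G − 3I has rows (-5, 4); (3, 4)
w1 = Bv₀ = ((-5)·1 + 4·0; 3·1 + 4·0) = (-5, 3)
w2 = Bw1 = ((-5)·(-5) + 4·3; 3·(-5) + 4·3) = (37, -3)
w3 = Bw2 = (-197, 99)
Bw3 = (1381, -195)
w3·Bw3 = -291362; w3·w3 = 48610; μ ≈ -291362/48610 = -5.994

-5.994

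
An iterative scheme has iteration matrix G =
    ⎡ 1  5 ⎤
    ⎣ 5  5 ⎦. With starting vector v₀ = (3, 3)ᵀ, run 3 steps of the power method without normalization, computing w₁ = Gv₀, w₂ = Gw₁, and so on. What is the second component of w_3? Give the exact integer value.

w1 = Gv₀ = (18, 30)
w2 = Gw1 = (168, 240)
w3 = Gw2 = (1368, 2040)
The requested component of w3 is 2040.

2040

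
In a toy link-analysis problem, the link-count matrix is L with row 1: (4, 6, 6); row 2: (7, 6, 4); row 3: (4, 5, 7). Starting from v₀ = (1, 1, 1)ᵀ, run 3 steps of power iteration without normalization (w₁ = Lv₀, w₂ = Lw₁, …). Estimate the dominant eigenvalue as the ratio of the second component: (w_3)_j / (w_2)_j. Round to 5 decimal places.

w1 = Lv₀ = (16, 17, 16)
w2 = Lw1 = (262, 278, 261)
w3 = Lw2 = (4282, 4546, 4265)
Ratio at component: 4546 / 278 = 16.35252

λ ≈ 16.35252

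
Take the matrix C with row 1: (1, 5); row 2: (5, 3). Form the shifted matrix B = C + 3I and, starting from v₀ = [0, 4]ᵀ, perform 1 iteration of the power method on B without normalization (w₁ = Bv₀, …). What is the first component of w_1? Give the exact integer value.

20

B = C + 3I has rows (4, 5); (5, 6)
w1 = Bv₀ = (4·0 + 5·4; 5·0 + 6·4) = (20, 24)
Requested component of w1: 20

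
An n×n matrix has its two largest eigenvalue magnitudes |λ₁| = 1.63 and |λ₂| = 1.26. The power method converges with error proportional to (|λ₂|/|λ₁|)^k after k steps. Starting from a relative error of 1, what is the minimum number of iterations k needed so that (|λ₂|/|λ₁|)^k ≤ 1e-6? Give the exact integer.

|λ₂/λ₁| = 1.26/1.63 = 0.77301
Need k ≥ ln(1e-6) / ln(0.77301) = -13.8155 / -0.2575 ≈ 53.659
Smallest integer k satisfying the bound: 54

54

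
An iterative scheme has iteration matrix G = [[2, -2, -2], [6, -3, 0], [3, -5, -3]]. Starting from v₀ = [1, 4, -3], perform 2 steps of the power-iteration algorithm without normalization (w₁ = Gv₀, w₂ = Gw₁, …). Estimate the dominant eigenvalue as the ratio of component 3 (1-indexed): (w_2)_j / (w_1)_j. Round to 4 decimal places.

w1 = Gv₀ = (0, -6, -8)
w2 = Gw1 = (28, 18, 54)
Ratio at component: 54 / -8 = -6.7500

-6.7500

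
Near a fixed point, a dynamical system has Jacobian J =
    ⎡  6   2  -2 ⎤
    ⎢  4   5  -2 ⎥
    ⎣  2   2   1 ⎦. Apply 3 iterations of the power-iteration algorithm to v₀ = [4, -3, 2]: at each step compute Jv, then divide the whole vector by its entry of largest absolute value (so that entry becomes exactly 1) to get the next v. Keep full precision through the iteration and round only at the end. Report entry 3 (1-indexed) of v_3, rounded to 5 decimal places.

0.53456

Jv0 = (14.000000, -3.000000, 4.000000); divide by 14.000000 → v1 = (1.000000, -0.214286, 0.285714)
Jv1 = (5.000000, 2.357143, 1.857143); divide by 5.000000 → v2 = (1.000000, 0.471429, 0.371429)
Jv2 = (6.200000, 5.614286, 3.314286); divide by 6.200000 → v3 = (1.000000, 0.905530, 0.534562)
Requested entry of v3: 232/434 = 0.53456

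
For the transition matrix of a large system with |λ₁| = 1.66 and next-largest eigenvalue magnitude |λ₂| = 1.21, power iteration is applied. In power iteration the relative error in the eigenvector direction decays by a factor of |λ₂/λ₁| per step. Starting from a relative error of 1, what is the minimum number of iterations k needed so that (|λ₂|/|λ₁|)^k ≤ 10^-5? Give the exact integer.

|λ₂/λ₁| = 1.21/1.66 = 0.72892
Need k ≥ ln(10^-5) / ln(0.72892) = -11.5129 / -0.3162 ≈ 36.411
Smallest integer k satisfying the bound: 37

37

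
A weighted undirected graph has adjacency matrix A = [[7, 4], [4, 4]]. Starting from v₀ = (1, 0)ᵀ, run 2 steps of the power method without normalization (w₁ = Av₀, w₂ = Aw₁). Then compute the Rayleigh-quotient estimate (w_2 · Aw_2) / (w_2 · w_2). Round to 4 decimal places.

w1 = Av₀ = (7·1 + 4·0; 4·1 + 4·0) = (7, 4)
w2 = Aw1 = (7·7 + 4·4; 4·7 + 4·4) = (65, 44)
Aw2 = (631, 436)
w2·Aw2 = 65·631 + 44·436 = 60199; w2·w2 = 65·65 + 44·44 = 6161
λ ≈ 60199/6161 = 9.7710

λ ≈ 9.7710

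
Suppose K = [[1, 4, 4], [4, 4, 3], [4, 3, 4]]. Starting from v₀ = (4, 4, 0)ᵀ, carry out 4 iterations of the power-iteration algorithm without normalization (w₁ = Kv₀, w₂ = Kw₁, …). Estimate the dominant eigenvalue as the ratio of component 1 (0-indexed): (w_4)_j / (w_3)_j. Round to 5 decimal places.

w1 = Kv₀ = (20, 32, 28)
w2 = Kw1 = (260, 292, 288)
w3 = Kw2 = (2580, 3072, 3068)
w4 = Kw3 = (27140, 31812, 31808)
Ratio at component: 31812 / 3072 = 10.35547

λ ≈ 10.35547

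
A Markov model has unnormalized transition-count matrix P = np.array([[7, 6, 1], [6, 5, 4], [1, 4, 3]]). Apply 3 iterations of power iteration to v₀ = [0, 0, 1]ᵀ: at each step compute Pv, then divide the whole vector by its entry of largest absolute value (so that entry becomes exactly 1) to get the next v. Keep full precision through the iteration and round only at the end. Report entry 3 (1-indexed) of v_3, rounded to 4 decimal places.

Pv0 = (1.00000, 4.00000, 3.00000); divide by 4.00000 → v1 = (0.25000, 1.00000, 0.75000)
Pv1 = (8.50000, 9.50000, 6.50000); divide by 9.50000 → v2 = (0.89474, 1.00000, 0.68421)
Pv2 = (12.94737, 13.10526, 6.94737); divide by 13.10526 → v3 = (0.98795, 1.00000, 0.53012)
Requested entry of v3: 264/498 = 0.5301

0.5301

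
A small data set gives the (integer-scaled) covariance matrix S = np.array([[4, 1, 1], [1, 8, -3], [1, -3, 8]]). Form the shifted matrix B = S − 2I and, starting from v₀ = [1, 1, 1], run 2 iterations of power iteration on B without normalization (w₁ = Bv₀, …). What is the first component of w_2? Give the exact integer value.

B = S − 2I has rows (2, 1, 1); (1, 6, -3); (1, -3, 6)
w1 = Bv₀ = (4, 4, 4)
w2 = Bw1 = (16, 16, 16)
Requested component of w2: 16

16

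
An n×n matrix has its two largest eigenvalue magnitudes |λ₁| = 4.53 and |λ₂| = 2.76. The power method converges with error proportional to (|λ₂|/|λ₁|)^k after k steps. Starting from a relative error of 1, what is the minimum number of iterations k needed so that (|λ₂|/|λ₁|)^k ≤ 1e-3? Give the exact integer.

|λ₂/λ₁| = 2.76/4.53 = 0.60927
Need k ≥ ln(1e-3) / ln(0.60927) = -6.9078 / -0.4955 ≈ 13.941
Smallest integer k satisfying the bound: 14

14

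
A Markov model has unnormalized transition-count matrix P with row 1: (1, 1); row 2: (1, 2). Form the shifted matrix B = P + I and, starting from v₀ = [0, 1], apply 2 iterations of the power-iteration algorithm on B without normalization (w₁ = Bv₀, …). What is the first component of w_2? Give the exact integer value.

5

B = P + I has rows (2, 1); (1, 3)
w1 = Bv₀ = (1, 3)
w2 = Bw1 = (5, 10)
Requested component of w2: 5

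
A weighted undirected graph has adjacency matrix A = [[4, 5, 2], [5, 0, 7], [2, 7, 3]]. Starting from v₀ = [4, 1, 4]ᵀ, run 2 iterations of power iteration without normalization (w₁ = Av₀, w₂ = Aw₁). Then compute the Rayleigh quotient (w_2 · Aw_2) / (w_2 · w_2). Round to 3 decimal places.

w1 = Av₀ = (4·4 + 5·1 + 2·4; 5·4 + 0·1 + 7·4; 2·4 + 7·1 + 3·4) = (29, 48, 27)
w2 = Aw1 = (4·29 + 5·48 + 2·27; 5·29 + 0·48 + 7·27; 2·29 + 7·48 + 3·27) = (410, 334, 475)
Aw2 = (4260, 5375, 4583)
w2·Aw2 = 410·4260 + 334·5375 + 475·4583 = 5718775; w2·w2 = 410·410 + 334·334 + 475·475 = 505281
λ ≈ 5718775/505281 = 11.318

λ ≈ 11.318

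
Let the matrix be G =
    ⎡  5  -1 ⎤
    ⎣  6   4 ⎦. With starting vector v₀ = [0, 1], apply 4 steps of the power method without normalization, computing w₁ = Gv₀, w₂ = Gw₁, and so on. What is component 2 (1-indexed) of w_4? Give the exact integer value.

-386

w1 = Gv₀ = (5·0 + (-1)·1; 6·0 + 4·1) = (-1, 4)
w2 = Gw1 = (5·(-1) + (-1)·4; 6·(-1) + 4·4) = (-9, 10)
w3 = Gw2 = (-55, -14)
w4 = Gw3 = (-261, -386)
The requested component of w4 is -386.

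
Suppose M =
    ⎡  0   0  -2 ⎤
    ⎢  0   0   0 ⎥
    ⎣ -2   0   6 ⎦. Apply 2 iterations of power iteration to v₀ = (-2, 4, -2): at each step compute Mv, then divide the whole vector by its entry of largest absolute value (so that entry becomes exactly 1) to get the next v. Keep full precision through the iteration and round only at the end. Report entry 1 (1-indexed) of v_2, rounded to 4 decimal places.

-0.2857

Mv0 = (4.00000, 0.00000, -8.00000); divide by -8.00000 → v1 = (-0.50000, 0.00000, 1.00000)
Mv1 = (-2.00000, 0.00000, 7.00000); divide by 7.00000 → v2 = (-0.28571, 0.00000, 1.00000)
Requested entry of v2: 16/-56 = -0.2857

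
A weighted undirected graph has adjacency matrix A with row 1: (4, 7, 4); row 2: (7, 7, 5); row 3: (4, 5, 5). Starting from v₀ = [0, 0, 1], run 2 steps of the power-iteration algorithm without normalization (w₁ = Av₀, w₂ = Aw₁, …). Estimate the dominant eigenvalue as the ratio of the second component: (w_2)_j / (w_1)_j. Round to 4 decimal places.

w1 = Av₀ = (4·0 + 7·0 + 4·1; 7·0 + 7·0 + 5·1; 4·0 + 5·0 + 5·1) = (4, 5, 5)
w2 = Aw1 = (4·4 + 7·5 + 4·5; 7·4 + 7·5 + 5·5; 4·4 + 5·5 + 5·5) = (71, 88, 66)
Ratio at component: 88 / 5 = 17.6000

λ ≈ 17.6000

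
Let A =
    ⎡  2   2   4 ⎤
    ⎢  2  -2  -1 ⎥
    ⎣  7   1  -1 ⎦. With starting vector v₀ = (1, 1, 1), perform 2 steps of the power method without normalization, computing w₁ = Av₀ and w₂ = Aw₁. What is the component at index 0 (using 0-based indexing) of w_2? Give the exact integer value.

42

w1 = Av₀ = (2·1 + 2·1 + 4·1; 2·1 + (-2)·1 + (-1)·1; 7·1 + 1·1 + (-1)·1) = (8, -1, 7)
w2 = Aw1 = (2·8 + 2·(-1) + 4·7; 2·8 + (-2)·(-1) + (-1)·7; 7·8 + 1·(-1) + (-1)·7) = (42, 11, 48)
The requested component of w2 is 42.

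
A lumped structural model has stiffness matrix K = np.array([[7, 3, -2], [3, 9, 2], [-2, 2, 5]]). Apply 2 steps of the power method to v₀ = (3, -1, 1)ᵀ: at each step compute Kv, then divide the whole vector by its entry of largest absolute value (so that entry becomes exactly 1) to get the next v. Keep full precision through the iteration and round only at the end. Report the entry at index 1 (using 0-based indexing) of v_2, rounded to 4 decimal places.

0.4839

Kv0 = (16.00000, 2.00000, -3.00000); divide by 16.00000 → v1 = (1.00000, 0.12500, -0.18750)
Kv1 = (7.75000, 3.75000, -2.68750); divide by 7.75000 → v2 = (1.00000, 0.48387, -0.34677)
Requested entry of v2: 60/124 = 0.4839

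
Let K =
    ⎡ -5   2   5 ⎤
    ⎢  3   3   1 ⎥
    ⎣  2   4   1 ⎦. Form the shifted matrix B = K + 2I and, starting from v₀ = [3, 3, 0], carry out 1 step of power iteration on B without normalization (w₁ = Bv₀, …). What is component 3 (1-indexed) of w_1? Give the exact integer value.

B = K + 2I has rows (-3, 2, 5); (3, 5, 1); (2, 4, 3)
w1 = Bv₀ = ((-3)·3 + 2·3 + 5·0; 3·3 + 5·3 + 1·0; 2·3 + 4·3 + 3·0) = (-3, 24, 18)
Requested component of w1: 18

18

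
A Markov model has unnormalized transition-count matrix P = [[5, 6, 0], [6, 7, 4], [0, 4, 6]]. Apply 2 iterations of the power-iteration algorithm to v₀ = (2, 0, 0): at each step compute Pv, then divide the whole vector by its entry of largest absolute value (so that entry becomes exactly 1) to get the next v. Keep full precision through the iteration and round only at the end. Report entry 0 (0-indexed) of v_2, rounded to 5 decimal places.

Pv0 = (10.000000, 12.000000, 0.000000); divide by 12.000000 → v1 = (0.833333, 1.000000, 0.000000)
Pv1 = (10.166667, 12.000000, 4.000000); divide by 12.000000 → v2 = (0.847222, 1.000000, 0.333333)
Requested entry of v2: 122/144 = 0.84722

0.84722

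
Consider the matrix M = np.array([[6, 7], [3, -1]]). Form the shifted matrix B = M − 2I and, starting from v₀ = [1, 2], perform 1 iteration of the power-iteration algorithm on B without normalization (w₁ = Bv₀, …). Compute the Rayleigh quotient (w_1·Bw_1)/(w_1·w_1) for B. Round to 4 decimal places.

B = M − 2I has rows (4, 7); (3, -3)
w1 = Bv₀ = (4·1 + 7·2; 3·1 + (-3)·2) = (18, -3)
Bw1 = (51, 63)
w1·Bw1 = 729; w1·w1 = 333; μ ≈ 729/333 = 2.1892

μ ≈ 2.1892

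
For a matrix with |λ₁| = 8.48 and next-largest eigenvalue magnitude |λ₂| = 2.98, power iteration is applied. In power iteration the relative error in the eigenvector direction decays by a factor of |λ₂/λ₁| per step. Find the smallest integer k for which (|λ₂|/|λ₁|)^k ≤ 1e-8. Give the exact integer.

18

|λ₂/λ₁| = 2.98/8.48 = 0.35142
Need k ≥ ln(1e-8) / ln(0.35142) = -18.4207 / -1.0458 ≈ 17.614
Smallest integer k satisfying the bound: 18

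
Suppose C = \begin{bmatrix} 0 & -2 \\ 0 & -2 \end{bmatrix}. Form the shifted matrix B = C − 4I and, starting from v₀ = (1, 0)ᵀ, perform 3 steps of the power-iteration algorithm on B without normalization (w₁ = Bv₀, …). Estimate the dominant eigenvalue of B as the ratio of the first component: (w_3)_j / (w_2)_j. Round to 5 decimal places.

B = C − 4I has rows (-4, -2); (0, -6)
w1 = Bv₀ = (-4, 0)
w2 = Bw1 = (16, 0)
w3 = Bw2 = (-64, 0)
Ratio: -64/16 = -4.00000

μ ≈ -4.00000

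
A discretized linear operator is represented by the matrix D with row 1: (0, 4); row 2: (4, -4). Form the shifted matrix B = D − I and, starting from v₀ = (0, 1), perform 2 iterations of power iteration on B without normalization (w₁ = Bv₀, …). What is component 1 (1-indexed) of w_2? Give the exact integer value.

-24

B = D − I has rows (-1, 4); (4, -5)
w1 = Bv₀ = (4, -5)
w2 = Bw1 = (-24, 41)
Requested component of w2: -24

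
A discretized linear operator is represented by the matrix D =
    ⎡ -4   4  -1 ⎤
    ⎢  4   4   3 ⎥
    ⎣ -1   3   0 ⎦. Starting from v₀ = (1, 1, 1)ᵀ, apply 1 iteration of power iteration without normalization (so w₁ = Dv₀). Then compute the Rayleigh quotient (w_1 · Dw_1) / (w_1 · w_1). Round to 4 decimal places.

w1 = Dv₀ = ((-4)·1 + 4·1 + (-1)·1; 4·1 + 4·1 + 3·1; (-1)·1 + 3·1 + 0·1) = (-1, 11, 2)
Dw1 = (46, 46, 34)
w1·Dw1 = (-1)·46 + 11·46 + 2·34 = 528; w1·w1 = (-1)·(-1) + 11·11 + 2·2 = 126
λ ≈ 528/126 = 4.1905

λ ≈ 4.1905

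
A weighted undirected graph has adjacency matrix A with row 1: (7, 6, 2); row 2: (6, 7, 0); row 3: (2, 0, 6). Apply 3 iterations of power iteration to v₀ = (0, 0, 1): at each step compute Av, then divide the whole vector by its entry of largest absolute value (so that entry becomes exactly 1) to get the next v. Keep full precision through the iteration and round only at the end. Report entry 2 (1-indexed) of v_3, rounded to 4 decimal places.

Av0 = (2.00000, 0.00000, 6.00000); divide by 6.00000 → v1 = (0.33333, 0.00000, 1.00000)
Av1 = (4.33333, 2.00000, 6.66667); divide by 6.66667 → v2 = (0.65000, 0.30000, 1.00000)
Av2 = (8.35000, 6.00000, 7.30000); divide by 8.35000 → v3 = (1.00000, 0.71856, 0.87425)
Requested entry of v3: 240/334 = 0.7186

0.7186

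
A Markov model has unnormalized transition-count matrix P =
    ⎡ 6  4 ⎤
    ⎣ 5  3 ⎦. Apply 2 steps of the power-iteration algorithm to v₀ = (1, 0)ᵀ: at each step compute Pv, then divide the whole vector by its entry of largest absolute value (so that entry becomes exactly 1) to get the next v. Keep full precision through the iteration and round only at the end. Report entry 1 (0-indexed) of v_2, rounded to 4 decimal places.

Pv0 = (6.00000, 5.00000); divide by 6.00000 → v1 = (1.00000, 0.83333)
Pv1 = (9.33333, 7.50000); divide by 9.33333 → v2 = (1.00000, 0.80357)
Requested entry of v2: 45/56 = 0.8036

0.8036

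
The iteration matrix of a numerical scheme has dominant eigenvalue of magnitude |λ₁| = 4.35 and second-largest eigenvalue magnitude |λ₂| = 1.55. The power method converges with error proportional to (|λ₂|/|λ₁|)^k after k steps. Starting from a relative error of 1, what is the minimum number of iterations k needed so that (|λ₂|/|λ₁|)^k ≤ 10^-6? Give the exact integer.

14

|λ₂/λ₁| = 1.55/4.35 = 0.35632
Need k ≥ ln(10^-6) / ln(0.35632) = -13.8155 / -1.0319 ≈ 13.388
Smallest integer k satisfying the bound: 14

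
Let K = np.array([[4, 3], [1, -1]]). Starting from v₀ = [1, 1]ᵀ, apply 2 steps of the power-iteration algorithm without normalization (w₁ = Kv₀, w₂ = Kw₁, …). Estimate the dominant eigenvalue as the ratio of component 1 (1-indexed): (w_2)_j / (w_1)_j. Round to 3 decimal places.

4.000

w1 = Kv₀ = (4·1 + 3·1; 1·1 + (-1)·1) = (7, 0)
w2 = Kw1 = (4·7 + 3·0; 1·7 + (-1)·0) = (28, 7)
Ratio at component: 28 / 7 = 4.000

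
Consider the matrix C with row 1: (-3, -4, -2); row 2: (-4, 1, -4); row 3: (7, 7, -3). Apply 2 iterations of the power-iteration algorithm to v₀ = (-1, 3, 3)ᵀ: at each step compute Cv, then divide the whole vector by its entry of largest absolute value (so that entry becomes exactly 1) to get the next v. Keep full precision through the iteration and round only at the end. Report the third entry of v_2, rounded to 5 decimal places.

Cv0 = (-15.000000, -5.000000, 5.000000); divide by -15.000000 → v1 = (1.000000, 0.333333, -0.333333)
Cv1 = (-3.666667, -2.333333, 10.333333); divide by 10.333333 → v2 = (-0.354839, -0.225806, 1.000000)
Requested entry of v2: -155/-155 = 1.00000

1.00000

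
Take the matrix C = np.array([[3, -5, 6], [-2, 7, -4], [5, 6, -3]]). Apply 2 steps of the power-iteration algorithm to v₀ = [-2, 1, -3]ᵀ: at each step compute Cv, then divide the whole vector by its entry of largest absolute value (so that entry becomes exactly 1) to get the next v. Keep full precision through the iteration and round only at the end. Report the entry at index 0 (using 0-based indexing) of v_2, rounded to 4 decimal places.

Cv0 = (-29.00000, 23.00000, 5.00000); divide by -29.00000 → v1 = (1.00000, -0.79310, -0.17241)
Cv1 = (5.93103, -6.86207, 0.75862); divide by -6.86207 → v2 = (-0.86432, 1.00000, -0.11055)
Requested entry of v2: -172/199 = -0.8643

-0.8643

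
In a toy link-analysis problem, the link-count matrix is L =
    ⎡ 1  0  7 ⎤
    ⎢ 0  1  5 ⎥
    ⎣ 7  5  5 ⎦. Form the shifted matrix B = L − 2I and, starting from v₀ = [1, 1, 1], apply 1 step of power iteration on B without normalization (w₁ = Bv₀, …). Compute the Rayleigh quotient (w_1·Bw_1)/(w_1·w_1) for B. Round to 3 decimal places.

μ ≈ 8.964

B = L − 2I has rows (-1, 0, 7); (0, -1, 5); (7, 5, 3)
w1 = Bv₀ = (6, 4, 15)
Bw1 = (99, 71, 107)
w1·Bw1 = 2483; w1·w1 = 277; μ ≈ 2483/277 = 8.964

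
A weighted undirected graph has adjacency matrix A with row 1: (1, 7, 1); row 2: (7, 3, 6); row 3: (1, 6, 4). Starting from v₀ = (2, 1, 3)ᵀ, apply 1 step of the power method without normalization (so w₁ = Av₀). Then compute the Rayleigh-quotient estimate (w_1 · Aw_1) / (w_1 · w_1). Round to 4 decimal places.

11.4070

w1 = Av₀ = (12, 35, 20)
Aw1 = (277, 309, 302)
w1·Aw1 = 12·277 + 35·309 + 20·302 = 20179; w1·w1 = 12·12 + 35·35 + 20·20 = 1769
λ ≈ 20179/1769 = 11.4070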